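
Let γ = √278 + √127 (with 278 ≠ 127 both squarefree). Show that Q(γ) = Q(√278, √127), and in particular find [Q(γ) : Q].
[Q(γ) : Q] = 4 (equivalently, Q(γ) = Q(√278, √127))

Obviously Q(γ) ⊆ Q(√278, √127), and [Q(√278, √127):Q] = 4 (since 278, 127 are distinct squarefree integers > 1 with 35306 not a perfect square). To show equality we compute the minimal polynomial of γ. From γ = √278 + √127: γ^2 = 278 + 2√(35306) + 127 = 405 + 2√(35306), so γ^2 - 405 = 2√(35306); squaring, (γ^2 - 405)^2 = 4·35306, i.e. γ^4 - 810γ^2 + 164025 - 141224 = 0, i.e. γ^4 - 810γ^2 + 22801 = 0. So γ is a root of x^4 - 810x^2 + 22801. This polynomial is irreducible over Q: it has no rational root (each ±√278 ± √127 is irrational), and any factorization into two quadratics over Q would force √(35306) ∈ Q (pairing opposite roots) or √278, √127 ∈ Q (other pairings), all impossible. Hence [Q(γ):Q] = 4 = [Q(√278, √127):Q], so Q(γ) = Q(√278, √127).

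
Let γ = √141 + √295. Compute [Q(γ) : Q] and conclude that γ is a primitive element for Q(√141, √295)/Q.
[Q(γ) : Q] = 4 (equivalently, Q(γ) = Q(√141, √295))

Obviously Q(γ) ⊆ Q(√141, √295), and [Q(√141, √295):Q] = 4 (since 141, 295 are distinct squarefree integers > 1 with 41595 not a perfect square). To show equality we compute the minimal polynomial of γ. From γ = √141 + √295: γ^2 = 141 + 2√(41595) + 295 = 436 + 2√(41595), so γ^2 - 436 = 2√(41595); squaring, (γ^2 - 436)^2 = 4·41595, i.e. γ^4 - 872γ^2 + 190096 - 166380 = 0, i.e. γ^4 - 872γ^2 + 23716 = 0. So γ is a root of x^4 - 872x^2 + 23716. This polynomial is irreducible over Q: it has no rational root (each ±√141 ± √295 is irrational), and any factorization into two quadratics over Q would force √(41595) ∈ Q (pairing opposite roots) or √141, √295 ∈ Q (other pairings), all impossible. Hence [Q(γ):Q] = 4 = [Q(√141, √295):Q], so Q(γ) = Q(√141, √295).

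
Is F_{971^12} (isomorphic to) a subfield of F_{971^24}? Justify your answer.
Yes: F_{971^12} is a subfield of F_{971^24}

F_{p^m} embeds in F_{p^n} iff m | n (since F_{p^n} is the splitting field of x^(p^n) - x, and F_{p^m} ⊂ F_{p^n} forces p^n to be a power of p^m, i.e. m | n; conversely if m | n then every root of x^(p^m) - x is a root of x^(p^n) - x). Here 12 | 24 (since 24 = 2·12), so F_{971^12} is a subfield of F_{971^24}, and [F_{971^24} : F_{971^12}] = 24/12 = 2.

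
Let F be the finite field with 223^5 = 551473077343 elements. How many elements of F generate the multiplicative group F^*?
There are φ(551473077342) = 157749120000 primitive elements

F_q^* is cyclic of order q - 1 = 551473077342. A cyclic group of order m has exactly φ(m) generators. Here m = 551473077342 = 2 · 3 · 11 · 37 · 41 · 181 · 30431, so the number of primitive elements is φ(551473077342) = 157749120000.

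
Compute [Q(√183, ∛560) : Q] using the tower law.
[Q(√183, ∛560) : Q] = 6

Let L = Q(√183, ∛560). Since Q(√183) ⊂ L and [Q(√183):Q] = 2, the tower law gives 2 | [L:Q]. Likewise Q(∛560) ⊂ L with [Q(∛560):Q] = 3 (because 560 is not a perfect cube), so 3 | [L:Q]. As gcd(2,3) = 1, [L:Q] is divisible by 6. Conversely L is generated over Q by √183 and ∛560, so [L:Q] ≤ 2·3 = 6. Therefore [Q(√183, ∛560) : Q] = 6.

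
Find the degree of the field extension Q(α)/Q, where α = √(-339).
[Q(α):Q] = 2

[Q(α):Q] equals the degree of the minimal polynomial of α. Here α^2 = -339 and x^2 + 339 is irreducible (d = -339 is squarefree, ≠ 1, hence not a square), so deg(m_α) = 2. Thus [Q(α):Q] = 2.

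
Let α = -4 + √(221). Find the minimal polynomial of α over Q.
m_α(x) = x^2 + 8x - 205

From α + 4 = √(221), squaring gives (α + 4)^2 = 221, i.e. α^2 + 8α + 16 = 221, so α^2 + 8α - 205 = 0. The discriminant of x^2 + 8x - 205 is (8)^2 - 4·(-205) = 64 + 820 = 884, and 4·(221) is not a perfect square in Q since 221 is squarefree and ≠ 1. Hence x^2 + 8x - 205 is irreducible over Q and is the minimal polynomial of α.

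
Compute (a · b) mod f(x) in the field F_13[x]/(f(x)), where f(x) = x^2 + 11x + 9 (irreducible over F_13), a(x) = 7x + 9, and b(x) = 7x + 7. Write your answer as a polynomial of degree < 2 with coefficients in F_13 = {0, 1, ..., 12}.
a · b ≡ 2x + 12 (mod f(x))

Multiply in F_13[x]: a(x)·b(x) = (7x + 9)·(7x + 7) = 10x^2 + 8x + 11. This has degree ≥ 2, so divide by f(x) over F_13: 10x^2 + 8x + 11 = (10)·(x^2 + 11x + 9) + (2x + 12). Hence a·b ≡ 2x + 12 (mod f). (F_13[x]/(f) is a field with 13^2 = 169 elements since f is irreducible of degree 2.)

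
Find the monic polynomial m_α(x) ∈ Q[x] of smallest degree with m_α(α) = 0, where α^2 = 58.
m_α(x) = x^2 - 58

α satisfies α^2 - 58 = 0, so x^2 - 58 annihilates α. Since d = 58 is squarefree and ≠ 1, it is not a perfect square in Q, so x^2 - 58 has no rational root and is therefore irreducible over Q (a degree-2 polynomial over a field is irreducible iff it has no root). Hence m_α(x) = x^2 - 58.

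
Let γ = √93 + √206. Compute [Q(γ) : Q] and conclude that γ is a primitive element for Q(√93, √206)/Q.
[Q(γ) : Q] = 4 (equivalently, Q(γ) = Q(√93, √206))

Obviously Q(γ) ⊆ Q(√93, √206), and [Q(√93, √206):Q] = 4 (since 93, 206 are distinct squarefree integers > 1 with 19158 not a perfect square). To show equality we compute the minimal polynomial of γ. From γ = √93 + √206: γ^2 = 93 + 2√(19158) + 206 = 299 + 2√(19158), so γ^2 - 299 = 2√(19158); squaring, (γ^2 - 299)^2 = 4·19158, i.e. γ^4 - 598γ^2 + 89401 - 76632 = 0, i.e. γ^4 - 598γ^2 + 12769 = 0. So γ is a root of x^4 - 598x^2 + 12769. This polynomial is irreducible over Q: it has no rational root (each ±√93 ± √206 is irrational), and any factorization into two quadratics over Q would force √(19158) ∈ Q (pairing opposite roots) or √93, √206 ∈ Q (other pairings), all impossible. Hence [Q(γ):Q] = 4 = [Q(√93, √206):Q], so Q(γ) = Q(√93, √206).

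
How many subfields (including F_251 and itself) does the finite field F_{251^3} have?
F_{251^3} has 2 subfields

The subfields of F_{p^n} are exactly the fields F_{p^d} for d | n (each is the fixed field of the unique index-d subgroup of Gal(F_{p^n}/F_p) ≅ Z/nZ). The divisors of n = 3 are {1, 3}, giving 2 subfields: F_{251^1}, F_{251^3}.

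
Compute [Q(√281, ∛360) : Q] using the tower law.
[Q(√281, ∛360) : Q] = 6

Let L = Q(√281, ∛360). Since Q(√281) ⊂ L and [Q(√281):Q] = 2, the tower law gives 2 | [L:Q]. Likewise Q(∛360) ⊂ L with [Q(∛360):Q] = 3 (because 360 is not a perfect cube), so 3 | [L:Q]. As gcd(2,3) = 1, [L:Q] is divisible by 6. Conversely L is generated over Q by √281 and ∛360, so [L:Q] ≤ 2·3 = 6. Therefore [Q(√281, ∛360) : Q] = 6.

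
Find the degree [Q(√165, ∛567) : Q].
[Q(√165, ∛567) : Q] = 6

Let L = Q(√165, ∛567). Since Q(√165) ⊂ L and [Q(√165):Q] = 2, the tower law gives 2 | [L:Q]. Likewise Q(∛567) ⊂ L with [Q(∛567):Q] = 3 (because 567 is not a perfect cube), so 3 | [L:Q]. As gcd(2,3) = 1, [L:Q] is divisible by 6. Conversely L is generated over Q by √165 and ∛567, so [L:Q] ≤ 2·3 = 6. Therefore [Q(√165, ∛567) : Q] = 6.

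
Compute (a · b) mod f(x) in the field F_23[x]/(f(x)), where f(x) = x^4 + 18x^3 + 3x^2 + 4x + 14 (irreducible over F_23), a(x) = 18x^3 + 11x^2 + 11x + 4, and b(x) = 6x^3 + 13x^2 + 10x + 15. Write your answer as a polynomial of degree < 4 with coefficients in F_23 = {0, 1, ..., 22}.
a · b ≡ 14x^3 + 2x^2 + 20x + 12 (mod f(x))

Multiply in F_23[x]: a(x)·b(x) = (18x^3 + 11x^2 + 11x + 4)·(6x^3 + 13x^2 + 10x + 15) = 16x^6 + x^5 + 21x^4 + 18x^3 + 5x^2 + 21x + 14. This has degree ≥ 4, so divide by f(x) over F_23: 16x^6 + x^5 + 21x^4 + 18x^3 + 5x^2 + 21x + 14 = (16x^2 + 12x + 10)·(x^4 + 18x^3 + 3x^2 + 4x + 14) + (14x^3 + 2x^2 + 20x + 12). Hence a·b ≡ 14x^3 + 2x^2 + 20x + 12 (mod f). (F_23[x]/(f) is a field with 23^4 = 279841 elements since f is irreducible of degree 4.)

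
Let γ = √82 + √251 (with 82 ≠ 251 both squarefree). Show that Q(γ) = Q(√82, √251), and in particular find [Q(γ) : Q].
[Q(γ) : Q] = 4 (equivalently, Q(γ) = Q(√82, √251))

Obviously Q(γ) ⊆ Q(√82, √251), and [Q(√82, √251):Q] = 4 (since 82, 251 are distinct squarefree integers > 1 with 20582 not a perfect square). To show equality we compute the minimal polynomial of γ. From γ = √82 + √251: γ^2 = 82 + 2√(20582) + 251 = 333 + 2√(20582), so γ^2 - 333 = 2√(20582); squaring, (γ^2 - 333)^2 = 4·20582, i.e. γ^4 - 666γ^2 + 110889 - 82328 = 0, i.e. γ^4 - 666γ^2 + 28561 = 0. So γ is a root of x^4 - 666x^2 + 28561. This polynomial is irreducible over Q: it has no rational root (each ±√82 ± √251 is irrational), and any factorization into two quadratics over Q would force √(20582) ∈ Q (pairing opposite roots) or √82, √251 ∈ Q (other pairings), all impossible. Hence [Q(γ):Q] = 4 = [Q(√82, √251):Q], so Q(γ) = Q(√82, √251).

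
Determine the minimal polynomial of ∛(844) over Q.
m_α(x) = x^3 - 844

α satisfies α^3 = 844, so x^3 - 844 annihilates α. By the rational root test, a rational root p/q (in lowest terms) of x^3 - 844 would satisfy p^3 = 844 q^3, forcing q = 1 and p^3 = 844; but 844 is not a perfect cube, contradiction. A monic cubic over Q with no rational root is irreducible (any nontrivial factorization would include a linear factor). Hence x^3 - 844 is the minimal polynomial of α, and in particular [Q(α):Q] = 3.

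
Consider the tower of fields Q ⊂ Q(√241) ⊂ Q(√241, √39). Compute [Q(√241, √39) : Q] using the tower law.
[Q(√241, √39) : Q] = 4

[Q(√241):Q] = 2 (min poly x^2 - 241, irreducible since 241 is squarefree > 1). For the top step, suppose √39 ∈ Q(√241), say √39 = c + d√241 with c, d ∈ Q. Squaring: 39 = c^2 + 241d^2 + 2cd√241. Since √241 ∉ Q this forces 2cd = 0. If d = 0 then √39 = c ∈ Q, contradicting 39 squarefree > 1. If c = 0 then 39 = 241d^2, so 241·39 = (241d)^2 is a perfect square in Q — but 241·39 = 9399 is not a perfect square (since 241 and 39 are distinct squarefree integers). Contradiction. Hence √39 ∉ Q(√241), so x^2 - 39 stays irreducible over Q(√241) and [Q(√241, √39) : Q(√241)] = 2. By the tower law, [Q(√241, √39) : Q] = 2 · 2 = 4.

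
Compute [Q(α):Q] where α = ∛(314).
[Q(α):Q] = 3

The minimal polynomial of α is x^3 - 314, irreducible over Q since 314 is not a perfect cube (so x^3 - 314 has no rational root). Hence [Q(α):Q] = deg(m_α) = 3.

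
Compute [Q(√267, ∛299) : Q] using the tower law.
[Q(√267, ∛299) : Q] = 6

Let L = Q(√267, ∛299). Since Q(√267) ⊂ L and [Q(√267):Q] = 2, the tower law gives 2 | [L:Q]. Likewise Q(∛299) ⊂ L with [Q(∛299):Q] = 3 (because 299 is not a perfect cube), so 3 | [L:Q]. As gcd(2,3) = 1, [L:Q] is divisible by 6. Conversely L is generated over Q by √267 and ∛299, so [L:Q] ≤ 2·3 = 6. Therefore [Q(√267, ∛299) : Q] = 6.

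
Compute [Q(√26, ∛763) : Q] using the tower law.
[Q(√26, ∛763) : Q] = 6

Let L = Q(√26, ∛763). Since Q(√26) ⊂ L and [Q(√26):Q] = 2, the tower law gives 2 | [L:Q]. Likewise Q(∛763) ⊂ L with [Q(∛763):Q] = 3 (because 763 is not a perfect cube), so 3 | [L:Q]. As gcd(2,3) = 1, [L:Q] is divisible by 6. Conversely L is generated over Q by √26 and ∛763, so [L:Q] ≤ 2·3 = 6. Therefore [Q(√26, ∛763) : Q] = 6.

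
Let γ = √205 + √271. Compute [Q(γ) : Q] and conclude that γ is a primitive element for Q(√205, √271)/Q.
[Q(γ) : Q] = 4 (equivalently, Q(γ) = Q(√205, √271))

Obviously Q(γ) ⊆ Q(√205, √271), and [Q(√205, √271):Q] = 4 (since 205, 271 are distinct squarefree integers > 1 with 55555 not a perfect square). To show equality we compute the minimal polynomial of γ. From γ = √205 + √271: γ^2 = 205 + 2√(55555) + 271 = 476 + 2√(55555), so γ^2 - 476 = 2√(55555); squaring, (γ^2 - 476)^2 = 4·55555, i.e. γ^4 - 952γ^2 + 226576 - 222220 = 0, i.e. γ^4 - 952γ^2 + 4356 = 0. So γ is a root of x^4 - 952x^2 + 4356. This polynomial is irreducible over Q: it has no rational root (each ±√205 ± √271 is irrational), and any factorization into two quadratics over Q would force √(55555) ∈ Q (pairing opposite roots) or √205, √271 ∈ Q (other pairings), all impossible. Hence [Q(γ):Q] = 4 = [Q(√205, √271):Q], so Q(γ) = Q(√205, √271).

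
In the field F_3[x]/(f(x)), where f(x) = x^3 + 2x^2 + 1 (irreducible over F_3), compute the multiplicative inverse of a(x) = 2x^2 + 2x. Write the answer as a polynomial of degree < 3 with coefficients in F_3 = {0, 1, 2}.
a(x)^(-1) ≡ 2x^2 + 2 (mod f(x))

Since f is irreducible over F_3, F_3[x]/(f) is a field and a(x) ≠ 0 has an inverse. Apply the extended Euclidean algorithm to f(x) and a(x) in F_3[x]: f(x) = (2x + 2)·a(x) + (2x + 1);  a(x) = (x + 2)·(2x + 1) + (1). The last nonzero remainder is the constant 1 = gcd(f, a) in F_3. Back-substituting through the division chain expresses 1 = s(x)·a(x) + t(x)·f(x) with s(x) ≡ 2x^2 + 2 (mod f), so a(x)^(-1) ≡ s(x) = 2x^2 + 2 (mod f). Check: (2x^2 + 2x)·(2x^2 + 2) = x^4 + x^3 + x^2 + x ≡ 1 (mod x^3 + 2x^2 + 1).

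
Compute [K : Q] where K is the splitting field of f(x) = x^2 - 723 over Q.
[K : Q] = 2

f(x) = x^2 - 723 factors as (x - √723)(x + √723). The splitting field is K = Q(√723). Since 723 is squarefree and > 1, it is not a perfect square, so x^2 - 723 is irreducible over Q and [Q(√723) : Q] = 2. Hence [K : Q] = 2.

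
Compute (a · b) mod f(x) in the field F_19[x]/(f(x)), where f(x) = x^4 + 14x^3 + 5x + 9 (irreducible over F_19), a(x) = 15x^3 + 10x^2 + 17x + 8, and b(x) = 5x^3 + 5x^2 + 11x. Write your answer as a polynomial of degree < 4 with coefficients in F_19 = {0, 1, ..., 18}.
a · b ≡ 9x^3 + 16x^2 + 18x + 13 (mod f(x))

Multiply in F_19[x]: a(x)·b(x) = (15x^3 + 10x^2 + 17x + 8)·(5x^3 + 5x^2 + 11x) = 18x^6 + 11x^5 + 15x^4 + 7x^3 + 18x^2 + 12x. This has degree ≥ 4, so divide by f(x) over F_19: 18x^6 + 11x^5 + 15x^4 + 7x^3 + 18x^2 + 12x = (18x^2 + 6x + 7)·(x^4 + 14x^3 + 5x + 9) + (9x^3 + 16x^2 + 18x + 13). Hence a·b ≡ 9x^3 + 16x^2 + 18x + 13 (mod f). (F_19[x]/(f) is a field with 19^4 = 130321 elements since f is irreducible of degree 4.)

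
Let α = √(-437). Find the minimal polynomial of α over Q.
m_α(x) = x^2 + 437

α satisfies α^2 + 437 = 0, so x^2 + 437 annihilates α. Since d = -437 is squarefree and ≠ 1, it is not a perfect square in Q, so x^2 + 437 has no rational root and is therefore irreducible over Q (a degree-2 polynomial over a field is irreducible iff it has no root). Hence m_α(x) = x^2 + 437.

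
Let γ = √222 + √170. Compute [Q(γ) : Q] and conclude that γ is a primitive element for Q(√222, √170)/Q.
[Q(γ) : Q] = 4 (equivalently, Q(γ) = Q(√222, √170))

Obviously Q(γ) ⊆ Q(√222, √170), and [Q(√222, √170):Q] = 4 (since 222, 170 are distinct squarefree integers > 1 with 37740 not a perfect square). To show equality we compute the minimal polynomial of γ. From γ = √222 + √170: γ^2 = 222 + 2√(37740) + 170 = 392 + 2√(37740), so γ^2 - 392 = 2√(37740); squaring, (γ^2 - 392)^2 = 4·37740, i.e. γ^4 - 784γ^2 + 153664 - 150960 = 0, i.e. γ^4 - 784γ^2 + 2704 = 0. So γ is a root of x^4 - 784x^2 + 2704. This polynomial is irreducible over Q: it has no rational root (each ±√222 ± √170 is irrational), and any factorization into two quadratics over Q would force √(37740) ∈ Q (pairing opposite roots) or √222, √170 ∈ Q (other pairings), all impossible. Hence [Q(γ):Q] = 4 = [Q(√222, √170):Q], so Q(γ) = Q(√222, √170).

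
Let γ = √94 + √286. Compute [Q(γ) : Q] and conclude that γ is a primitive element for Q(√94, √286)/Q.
[Q(γ) : Q] = 4 (equivalently, Q(γ) = Q(√94, √286))

Obviously Q(γ) ⊆ Q(√94, √286), and [Q(√94, √286):Q] = 4 (since 94, 286 are distinct squarefree integers > 1 with 26884 not a perfect square). To show equality we compute the minimal polynomial of γ. From γ = √94 + √286: γ^2 = 94 + 2√(26884) + 286 = 380 + 2√(26884), so γ^2 - 380 = 2√(26884); squaring, (γ^2 - 380)^2 = 4·26884, i.e. γ^4 - 760γ^2 + 144400 - 107536 = 0, i.e. γ^4 - 760γ^2 + 36864 = 0. So γ is a root of x^4 - 760x^2 + 36864. This polynomial is irreducible over Q: it has no rational root (each ±√94 ± √286 is irrational), and any factorization into two quadratics over Q would force √(26884) ∈ Q (pairing opposite roots) or √94, √286 ∈ Q (other pairings), all impossible. Hence [Q(γ):Q] = 4 = [Q(√94, √286):Q], so Q(γ) = Q(√94, √286).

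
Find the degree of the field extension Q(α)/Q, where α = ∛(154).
[Q(α):Q] = 3

The minimal polynomial of α is x^3 - 154, irreducible over Q since 154 is not a perfect cube (so x^3 - 154 has no rational root). Hence [Q(α):Q] = deg(m_α) = 3.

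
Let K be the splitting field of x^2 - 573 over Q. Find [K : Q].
[K : Q] = 2

f(x) = x^2 - 573 factors as (x - √573)(x + √573). The splitting field is K = Q(√573). Since 573 is squarefree and > 1, it is not a perfect square, so x^2 - 573 is irreducible over Q and [Q(√573) : Q] = 2. Hence [K : Q] = 2.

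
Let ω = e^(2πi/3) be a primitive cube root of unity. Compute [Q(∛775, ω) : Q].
[Q(∛775, ω) : Q] = 6

[Q(∛775):Q] = 3 (min poly x^3 - 775, irreducible since 775 is not a perfect cube). [Q(ω):Q] = 2 (min poly x^2 + x + 1). Since Q(∛775) ⊂ R and ω ∉ R, we have ω ∉ Q(∛775), so x^2 + x + 1 remains irreducible over Q(∛775) and [Q(∛775, ω) : Q(∛775)] = 2. By the tower law, [Q(∛775, ω) : Q] = 3 · 2 = 6. (In fact Q(∛775, ω) is the splitting field of x^3 - 775 over Q.)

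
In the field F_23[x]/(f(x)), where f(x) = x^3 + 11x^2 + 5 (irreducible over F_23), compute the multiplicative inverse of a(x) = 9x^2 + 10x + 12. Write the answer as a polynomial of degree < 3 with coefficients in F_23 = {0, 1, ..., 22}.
a(x)^(-1) ≡ 19x^2 + 13x + 17 (mod f(x))

Since f is irreducible over F_23, F_23[x]/(f) is a field and a(x) ≠ 0 has an inverse. Apply the extended Euclidean algorithm to f(x) and a(x) in F_23[x]: f(x) = (18x + 17)·a(x) + (5x + 8);  a(x) = (11x + 12)·(5x + 8) + (8). The last nonzero remainder is the constant 8 = gcd(f, a) in F_23. Back-substituting through the division chain expresses 8 = s(x)·a(x) + t(x)·f(x) with s(x) ≡ 14x^2 + 12x + 21 (mod f), so (14x^2 + 12x + 21)·a(x) ≡ 8 (mod f). Multiplying by 8^(-1) ≡ 3 in F_23 gives a(x)^(-1) ≡ 3·(14x^2 + 12x + 21) ≡ 19x^2 + 13x + 17 (mod f). Check: (9x^2 + 10x + 12)·(19x^2 + 13x + 17) = 10x^4 + 8x^3 + 5x^2 + 4x + 20 ≡ 1 (mod x^3 + 11x^2 + 5).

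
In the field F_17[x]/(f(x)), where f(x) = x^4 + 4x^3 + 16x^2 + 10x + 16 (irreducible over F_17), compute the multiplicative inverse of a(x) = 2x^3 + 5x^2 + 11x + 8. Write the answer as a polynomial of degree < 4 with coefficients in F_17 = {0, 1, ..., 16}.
a(x)^(-1) ≡ 10x^3 + 2x^2 + 12x + 7 (mod f(x))

Since f is irreducible over F_17, F_17[x]/(f) is a field and a(x) ≠ 0 has an inverse. Apply the extended Euclidean algorithm to f(x) and a(x) in F_17[x]: f(x) = (9x + 5)·a(x) + (11x^2 + 2x + 10);  a(x) = (11x)·(11x^2 + 2x + 10) + (3x + 8);  (11x^2 + 2x + 10) = (15x + 6)·(3x + 8) + (13). The last nonzero remainder is the constant 13 = gcd(f, a) in F_17. Back-substituting through the division chain expresses 13 = s(x)·a(x) + t(x)·f(x) with s(x) ≡ 11x^3 + 9x^2 + 3x + 6 (mod f), so (11x^3 + 9x^2 + 3x + 6)·a(x) ≡ 13 (mod f). Multiplying by 13^(-1) ≡ 4 in F_17 gives a(x)^(-1) ≡ 4·(11x^3 + 9x^2 + 3x + 6) ≡ 10x^3 + 2x^2 + 12x + 7 (mod f). Check: (2x^3 + 5x^2 + 11x + 8)·(10x^3 + 2x^2 + 12x + 7) = 3x^6 + 3x^5 + 8x^4 + 6x^3 + 13x^2 + 3x + 5 ≡ 1 (mod x^4 + 4x^3 + 16x^2 + 10x + 16).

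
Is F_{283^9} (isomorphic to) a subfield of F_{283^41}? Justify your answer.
No: F_{283^9} is not a subfield of F_{283^41}

F_{p^m} embeds in F_{p^n} iff m | n. Here 9 ∤ 41 (since 41 = 4·9 + 5 with remainder 5 ≠ 0), so F_{283^9} is not a subfield of F_{283^41}. Equivalently: if it were, the tower law would give 9 = [F_{283^9}:F_283] dividing [F_{283^41}:F_283] = 41, contradiction.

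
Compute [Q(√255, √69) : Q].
[Q(√255, √69) : Q] = 4

[Q(√255):Q] = 2 (min poly x^2 - 255, irreducible since 255 is squarefree > 1). For the top step, suppose √69 ∈ Q(√255), say √69 = c + d√255 with c, d ∈ Q. Squaring: 69 = c^2 + 255d^2 + 2cd√255. Since √255 ∉ Q this forces 2cd = 0. If d = 0 then √69 = c ∈ Q, contradicting 69 squarefree > 1. If c = 0 then 69 = 255d^2, so 255·69 = (255d)^2 is a perfect square in Q — but 255·69 = 17595 is not a perfect square (since 255 and 69 are distinct squarefree integers). Contradiction. Hence √69 ∉ Q(√255), so x^2 - 69 stays irreducible over Q(√255) and [Q(√255, √69) : Q(√255)] = 2. By the tower law, [Q(√255, √69) : Q] = 2 · 2 = 4.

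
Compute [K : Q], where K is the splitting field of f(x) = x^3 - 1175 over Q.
[K : Q] = 6

The roots of x^3 - 1175 are ∛1175, ω∛1175, ω^2∛1175 where ω = e^(2πi/3) is a primitive cube root of unity, so K = Q(∛1175, ω). Now [Q(∛1175):Q] = 3 (since 1175 is not a perfect cube, x^3 - 1175 is irreducible) and [Q(ω):Q] = 2. Both 2 and 3 divide [K:Q], and [K:Q] ≤ 3·2 = 6, so [K:Q] = 6. (Equivalently: Q(∛1175) ⊂ R but ω ∉ R, so [K : Q(∛1175)] = 2.)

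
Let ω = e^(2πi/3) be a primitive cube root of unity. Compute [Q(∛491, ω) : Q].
[Q(∛491, ω) : Q] = 6

[Q(∛491):Q] = 3 (min poly x^3 - 491, irreducible since 491 is not a perfect cube). [Q(ω):Q] = 2 (min poly x^2 + x + 1). Since Q(∛491) ⊂ R and ω ∉ R, we have ω ∉ Q(∛491), so x^2 + x + 1 remains irreducible over Q(∛491) and [Q(∛491, ω) : Q(∛491)] = 2. By the tower law, [Q(∛491, ω) : Q] = 3 · 2 = 6. (In fact Q(∛491, ω) is the splitting field of x^3 - 491 over Q.)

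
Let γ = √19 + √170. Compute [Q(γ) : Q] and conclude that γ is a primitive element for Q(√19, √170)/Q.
[Q(γ) : Q] = 4 (equivalently, Q(γ) = Q(√19, √170))

Obviously Q(γ) ⊆ Q(√19, √170), and [Q(√19, √170):Q] = 4 (since 19, 170 are distinct squarefree integers > 1 with 3230 not a perfect square). To show equality we compute the minimal polynomial of γ. From γ = √19 + √170: γ^2 = 19 + 2√(3230) + 170 = 189 + 2√(3230), so γ^2 - 189 = 2√(3230); squaring, (γ^2 - 189)^2 = 4·3230, i.e. γ^4 - 378γ^2 + 35721 - 12920 = 0, i.e. γ^4 - 378γ^2 + 22801 = 0. So γ is a root of x^4 - 378x^2 + 22801. This polynomial is irreducible over Q: it has no rational root (each ±√19 ± √170 is irrational), and any factorization into two quadratics over Q would force √(3230) ∈ Q (pairing opposite roots) or √19, √170 ∈ Q (other pairings), all impossible. Hence [Q(γ):Q] = 4 = [Q(√19, √170):Q], so Q(γ) = Q(√19, √170).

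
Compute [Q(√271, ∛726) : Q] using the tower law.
[Q(√271, ∛726) : Q] = 6

Let L = Q(√271, ∛726). Since Q(√271) ⊂ L and [Q(√271):Q] = 2, the tower law gives 2 | [L:Q]. Likewise Q(∛726) ⊂ L with [Q(∛726):Q] = 3 (because 726 is not a perfect cube), so 3 | [L:Q]. As gcd(2,3) = 1, [L:Q] is divisible by 6. Conversely L is generated over Q by √271 and ∛726, so [L:Q] ≤ 2·3 = 6. Therefore [Q(√271, ∛726) : Q] = 6.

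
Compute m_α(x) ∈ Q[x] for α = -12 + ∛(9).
m_α(x) = x^3 + 36x^2 + 432x + 1719

Set β = α + 12 = ∛(9), so β^3 = 9. Then (α + 12)^3 - 9 = 0, i.e. α is a root of g(x) = (x + 12)^3 - 9 = x^3 + 36x^2 + 432x + 1719. Since g(x) = h(x + 12) where h(x) = x^3 - 9, and h is irreducible over Q (because 9 is not a perfect cube, so h has no rational root, and a monic cubic with no rational root is irreducible), g is also irreducible (irreducibility is preserved under the substitution x → x + 12). Hence m_α(x) = x^3 + 36x^2 + 432x + 1719.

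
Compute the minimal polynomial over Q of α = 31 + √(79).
m_α(x) = x^2 - 62x + 882

From α - 31 = √(79), squaring gives (α - 31)^2 = 79, i.e. α^2 - 62α + 961 = 79, so α^2 - 62α + 882 = 0. The discriminant of x^2 - 62x + 882 is (-62)^2 - 4·(882) = 3844 - 3528 = 316, and 4·(79) is not a perfect square in Q since 79 is squarefree and ≠ 1. Hence x^2 - 62x + 882 is irreducible over Q and is the minimal polynomial of α.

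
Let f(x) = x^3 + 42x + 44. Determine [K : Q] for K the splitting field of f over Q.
[K : Q] = 6

By the rational root test, any rational root of the monic integer polynomial f(x) = x^3 + 42x + 44 must be an integer dividing the constant term 44, i.e. one of ±{1, 2, 4, 11, 22, 44}. Evaluating: f(1) = 87, f(-1) = 1, f(2) = 136, f(-2) = -48, f(4) = 276, f(-4) = -188, f(11) = 1837, f(-11) = -1749, f(22) = 11616, f(-22) = -11528, f(44) = 87076, f(-44) = -86988; none is 0, so f has no rational root and is therefore irreducible over Q (a cubic with no linear factor over a field is irreducible). For an irreducible cubic, the Galois group is A_3 or S_3 according as the discriminant disc(f) = -4a^3 - 27b^2 = -4·(42)^3 - 27·(44)^2 = -348624 is or is not a square in Q. Here disc(f) = -348624 is not a perfect square in Q, so the Galois group of f over Q is not contained in A_3 and must be all of S_3. The splitting field has degree |S_3| = 6 over Q, so [K : Q] = 6.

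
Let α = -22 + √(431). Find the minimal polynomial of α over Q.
m_α(x) = x^2 + 44x + 53

From α + 22 = √(431), squaring gives (α + 22)^2 = 431, i.e. α^2 + 44α + 484 = 431, so α^2 + 44α + 53 = 0. The discriminant of x^2 + 44x + 53 is (44)^2 - 4·(53) = 1936 - 212 = 1724, and 4·(431) is not a perfect square in Q since 431 is squarefree and ≠ 1. Hence x^2 + 44x + 53 is irreducible over Q and is the minimal polynomial of α.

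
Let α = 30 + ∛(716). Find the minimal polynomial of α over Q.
m_α(x) = x^3 - 90x^2 + 2700x - 27716

Set β = α - 30 = ∛(716), so β^3 = 716. Then (α - 30)^3 - 716 = 0, i.e. α is a root of g(x) = (x - 30)^3 - 716 = x^3 - 90x^2 + 2700x - 27716. Since g(x) = h(x - 30) where h(x) = x^3 - 716, and h is irreducible over Q (because 716 is not a perfect cube, so h has no rational root, and a monic cubic with no rational root is irreducible), g is also irreducible (irreducibility is preserved under the substitution x → x - 30). Hence m_α(x) = x^3 - 90x^2 + 2700x - 27716.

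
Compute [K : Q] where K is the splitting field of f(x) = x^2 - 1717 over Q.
[K : Q] = 2

f(x) = x^2 - 1717 factors as (x - √1717)(x + √1717). The splitting field is K = Q(√1717). Since 1717 is squarefree and > 1, it is not a perfect square, so x^2 - 1717 is irreducible over Q and [Q(√1717) : Q] = 2. Hence [K : Q] = 2.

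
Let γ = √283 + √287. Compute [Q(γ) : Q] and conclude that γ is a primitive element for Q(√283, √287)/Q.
[Q(γ) : Q] = 4 (equivalently, Q(γ) = Q(√283, √287))

Obviously Q(γ) ⊆ Q(√283, √287), and [Q(√283, √287):Q] = 4 (since 283, 287 are distinct squarefree integers > 1 with 81221 not a perfect square). To show equality we compute the minimal polynomial of γ. From γ = √283 + √287: γ^2 = 283 + 2√(81221) + 287 = 570 + 2√(81221), so γ^2 - 570 = 2√(81221); squaring, (γ^2 - 570)^2 = 4·81221, i.e. γ^4 - 1140γ^2 + 324900 - 324884 = 0, i.e. γ^4 - 1140γ^2 + 16 = 0. So γ is a root of x^4 - 1140x^2 + 16. This polynomial is irreducible over Q: it has no rational root (each ±√283 ± √287 is irrational), and any factorization into two quadratics over Q would force √(81221) ∈ Q (pairing opposite roots) or √283, √287 ∈ Q (other pairings), all impossible. Hence [Q(γ):Q] = 4 = [Q(√283, √287):Q], so Q(γ) = Q(√283, √287).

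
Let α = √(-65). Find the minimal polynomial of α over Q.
m_α(x) = x^2 + 65

α satisfies α^2 + 65 = 0, so x^2 + 65 annihilates α. Since d = -65 is squarefree and ≠ 1, it is not a perfect square in Q, so x^2 + 65 has no rational root and is therefore irreducible over Q (a degree-2 polynomial over a field is irreducible iff it has no root). Hence m_α(x) = x^2 + 65.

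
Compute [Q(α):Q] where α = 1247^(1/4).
[Q(α):Q] = 4

α is a root of x^4 - 1247. By Eisenstein's criterion at the prime p = 29 (which divides the constant term 1247 but p^2 = 841 does not, since 1247 is squarefree), x^4 - 1247 is irreducible over Q. Hence [Q(α):Q] = 4.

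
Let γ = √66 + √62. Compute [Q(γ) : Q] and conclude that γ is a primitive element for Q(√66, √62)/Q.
[Q(γ) : Q] = 4 (equivalently, Q(γ) = Q(√66, √62))

Obviously Q(γ) ⊆ Q(√66, √62), and [Q(√66, √62):Q] = 4 (since 66, 62 are distinct squarefree integers > 1 with 4092 not a perfect square). To show equality we compute the minimal polynomial of γ. From γ = √66 + √62: γ^2 = 66 + 2√(4092) + 62 = 128 + 2√(4092), so γ^2 - 128 = 2√(4092); squaring, (γ^2 - 128)^2 = 4·4092, i.e. γ^4 - 256γ^2 + 16384 - 16368 = 0, i.e. γ^4 - 256γ^2 + 16 = 0. So γ is a root of x^4 - 256x^2 + 16. This polynomial is irreducible over Q: it has no rational root (each ±√66 ± √62 is irrational), and any factorization into two quadratics over Q would force √(4092) ∈ Q (pairing opposite roots) or √66, √62 ∈ Q (other pairings), all impossible. Hence [Q(γ):Q] = 4 = [Q(√66, √62):Q], so Q(γ) = Q(√66, √62).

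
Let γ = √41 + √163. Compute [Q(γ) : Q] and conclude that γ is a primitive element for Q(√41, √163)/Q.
[Q(γ) : Q] = 4 (equivalently, Q(γ) = Q(√41, √163))

Obviously Q(γ) ⊆ Q(√41, √163), and [Q(√41, √163):Q] = 4 (since 41, 163 are distinct squarefree integers > 1 with 6683 not a perfect square). To show equality we compute the minimal polynomial of γ. From γ = √41 + √163: γ^2 = 41 + 2√(6683) + 163 = 204 + 2√(6683), so γ^2 - 204 = 2√(6683); squaring, (γ^2 - 204)^2 = 4·6683, i.e. γ^4 - 408γ^2 + 41616 - 26732 = 0, i.e. γ^4 - 408γ^2 + 14884 = 0. So γ is a root of x^4 - 408x^2 + 14884. This polynomial is irreducible over Q: it has no rational root (each ±√41 ± √163 is irrational), and any factorization into two quadratics over Q would force √(6683) ∈ Q (pairing opposite roots) or √41, √163 ∈ Q (other pairings), all impossible. Hence [Q(γ):Q] = 4 = [Q(√41, √163):Q], so Q(γ) = Q(√41, √163).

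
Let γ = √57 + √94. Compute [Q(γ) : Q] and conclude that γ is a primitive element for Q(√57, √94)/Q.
[Q(γ) : Q] = 4 (equivalently, Q(γ) = Q(√57, √94))

Obviously Q(γ) ⊆ Q(√57, √94), and [Q(√57, √94):Q] = 4 (since 57, 94 are distinct squarefree integers > 1 with 5358 not a perfect square). To show equality we compute the minimal polynomial of γ. From γ = √57 + √94: γ^2 = 57 + 2√(5358) + 94 = 151 + 2√(5358), so γ^2 - 151 = 2√(5358); squaring, (γ^2 - 151)^2 = 4·5358, i.e. γ^4 - 302γ^2 + 22801 - 21432 = 0, i.e. γ^4 - 302γ^2 + 1369 = 0. So γ is a root of x^4 - 302x^2 + 1369. This polynomial is irreducible over Q: it has no rational root (each ±√57 ± √94 is irrational), and any factorization into two quadratics over Q would force √(5358) ∈ Q (pairing opposite roots) or √57, √94 ∈ Q (other pairings), all impossible. Hence [Q(γ):Q] = 4 = [Q(√57, √94):Q], so Q(γ) = Q(√57, √94).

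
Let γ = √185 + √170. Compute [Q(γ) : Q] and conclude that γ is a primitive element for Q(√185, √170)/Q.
[Q(γ) : Q] = 4 (equivalently, Q(γ) = Q(√185, √170))

Obviously Q(γ) ⊆ Q(√185, √170), and [Q(√185, √170):Q] = 4 (since 185, 170 are distinct squarefree integers > 1 with 31450 not a perfect square). To show equality we compute the minimal polynomial of γ. From γ = √185 + √170: γ^2 = 185 + 2√(31450) + 170 = 355 + 2√(31450), so γ^2 - 355 = 2√(31450); squaring, (γ^2 - 355)^2 = 4·31450, i.e. γ^4 - 710γ^2 + 126025 - 125800 = 0, i.e. γ^4 - 710γ^2 + 225 = 0. So γ is a root of x^4 - 710x^2 + 225. This polynomial is irreducible over Q: it has no rational root (each ±√185 ± √170 is irrational), and any factorization into two quadratics over Q would force √(31450) ∈ Q (pairing opposite roots) or √185, √170 ∈ Q (other pairings), all impossible. Hence [Q(γ):Q] = 4 = [Q(√185, √170):Q], so Q(γ) = Q(√185, √170).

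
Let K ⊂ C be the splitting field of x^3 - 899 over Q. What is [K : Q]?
[K : Q] = 6

The roots of x^3 - 899 are ∛899, ω∛899, ω^2∛899 where ω = e^(2πi/3) is a primitive cube root of unity, so K = Q(∛899, ω). Now [Q(∛899):Q] = 3 (since 899 is not a perfect cube, x^3 - 899 is irreducible) and [Q(ω):Q] = 2. Both 2 and 3 divide [K:Q], and [K:Q] ≤ 3·2 = 6, so [K:Q] = 6. (Equivalently: Q(∛899) ⊂ R but ω ∉ R, so [K : Q(∛899)] = 2.)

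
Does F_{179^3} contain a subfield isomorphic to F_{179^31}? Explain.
No: F_{179^31} is not a subfield of F_{179^3}

F_{p^m} embeds in F_{p^n} iff m | n. Here 31 ∤ 3 (since 3 = 0·31 + 3 with remainder 3 ≠ 0), so F_{179^31} is not a subfield of F_{179^3}. Equivalently: if it were, the tower law would give 31 = [F_{179^31}:F_179] dividing [F_{179^3}:F_179] = 3, contradiction.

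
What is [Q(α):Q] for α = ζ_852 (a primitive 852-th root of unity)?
[Q(α):Q] = 280

The minimal polynomial of ζ_852 over Q is the 852-th cyclotomic polynomial Φ_852(x), which is irreducible over Q and has degree φ(852) = 280. Hence [Q(α):Q] = φ(852) = 280.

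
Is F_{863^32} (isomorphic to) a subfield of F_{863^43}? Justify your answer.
No: F_{863^32} is not a subfield of F_{863^43}

F_{p^m} embeds in F_{p^n} iff m | n. Here 32 ∤ 43 (since 43 = 1·32 + 11 with remainder 11 ≠ 0), so F_{863^32} is not a subfield of F_{863^43}. Equivalently: if it were, the tower law would give 32 = [F_{863^32}:F_863] dividing [F_{863^43}:F_863] = 43, contradiction.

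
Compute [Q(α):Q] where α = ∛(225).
[Q(α):Q] = 3

The minimal polynomial of α is x^3 - 225, irreducible over Q since 225 is not a perfect cube (so x^3 - 225 has no rational root). Hence [Q(α):Q] = deg(m_α) = 3.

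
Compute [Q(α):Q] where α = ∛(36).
[Q(α):Q] = 3

The minimal polynomial of α is x^3 - 36, irreducible over Q since 36 is not a perfect cube (so x^3 - 36 has no rational root). Hence [Q(α):Q] = deg(m_α) = 3.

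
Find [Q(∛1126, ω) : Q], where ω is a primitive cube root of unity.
[Q(∛1126, ω) : Q] = 6

[Q(∛1126):Q] = 3 (min poly x^3 - 1126, irreducible since 1126 is not a perfect cube). [Q(ω):Q] = 2 (min poly x^2 + x + 1). Since Q(∛1126) ⊂ R and ω ∉ R, we have ω ∉ Q(∛1126), so x^2 + x + 1 remains irreducible over Q(∛1126) and [Q(∛1126, ω) : Q(∛1126)] = 2. By the tower law, [Q(∛1126, ω) : Q] = 3 · 2 = 6. (In fact Q(∛1126, ω) is the splitting field of x^3 - 1126 over Q.)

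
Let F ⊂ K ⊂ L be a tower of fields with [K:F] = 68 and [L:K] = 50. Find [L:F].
[L:F] = 3400

The tower law says that for any tower of field extensions F ⊂ K ⊂ L with finite degrees, [L:F] = [L:K] · [K:F]. Here this gives [L:F] = 50 · 68 = 3400.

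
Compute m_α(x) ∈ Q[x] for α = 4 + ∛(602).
m_α(x) = x^3 - 12x^2 + 48x - 666

Set β = α - 4 = ∛(602), so β^3 = 602. Then (α - 4)^3 - 602 = 0, i.e. α is a root of g(x) = (x - 4)^3 - 602 = x^3 - 12x^2 + 48x - 666. Since g(x) = h(x - 4) where h(x) = x^3 - 602, and h is irreducible over Q (because 602 is not a perfect cube, so h has no rational root, and a monic cubic with no rational root is irreducible), g is also irreducible (irreducibility is preserved under the substitution x → x - 4). Hence m_α(x) = x^3 - 12x^2 + 48x - 666.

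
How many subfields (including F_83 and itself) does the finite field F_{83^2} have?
F_{83^2} has 2 subfields

The subfields of F_{p^n} are exactly the fields F_{p^d} for d | n (each is the fixed field of the unique index-d subgroup of Gal(F_{p^n}/F_p) ≅ Z/nZ). The divisors of n = 2 are {1, 2}, giving 2 subfields: F_{83^1}, F_{83^2}.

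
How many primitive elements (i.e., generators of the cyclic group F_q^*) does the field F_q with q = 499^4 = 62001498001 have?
There are φ(62001498000) = 14736384000 primitive elements

F_q^* is cyclic of order q - 1 = 62001498000. A cyclic group of order m has exactly φ(m) generators. Here m = 62001498000 = 2^4 · 3 · 5^3 · 13 · 61 · 83 · 157, so the number of primitive elements is φ(62001498000) = 14736384000.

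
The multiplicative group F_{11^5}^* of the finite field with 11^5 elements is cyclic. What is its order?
|F_{11^5}^*| = 161050

F_{11^5} has 11^5 = 161051 elements; its multiplicative group consists of all nonzero elements, so |F_{11^5}^*| = 161051 - 1 = 161050. (It is cyclic since any finite subgroup of the multiplicative group of a field is cyclic.)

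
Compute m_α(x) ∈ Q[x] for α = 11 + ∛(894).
m_α(x) = x^3 - 33x^2 + 363x - 2225

Set β = α - 11 = ∛(894), so β^3 = 894. Then (α - 11)^3 - 894 = 0, i.e. α is a root of g(x) = (x - 11)^3 - 894 = x^3 - 33x^2 + 363x - 2225. Since g(x) = h(x - 11) where h(x) = x^3 - 894, and h is irreducible over Q (because 894 is not a perfect cube, so h has no rational root, and a monic cubic with no rational root is irreducible), g is also irreducible (irreducibility is preserved under the substitution x → x - 11). Hence m_α(x) = x^3 - 33x^2 + 363x - 2225.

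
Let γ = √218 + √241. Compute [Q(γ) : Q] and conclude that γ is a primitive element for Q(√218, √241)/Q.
[Q(γ) : Q] = 4 (equivalently, Q(γ) = Q(√218, √241))

Obviously Q(γ) ⊆ Q(√218, √241), and [Q(√218, √241):Q] = 4 (since 218, 241 are distinct squarefree integers > 1 with 52538 not a perfect square). To show equality we compute the minimal polynomial of γ. From γ = √218 + √241: γ^2 = 218 + 2√(52538) + 241 = 459 + 2√(52538), so γ^2 - 459 = 2√(52538); squaring, (γ^2 - 459)^2 = 4·52538, i.e. γ^4 - 918γ^2 + 210681 - 210152 = 0, i.e. γ^4 - 918γ^2 + 529 = 0. So γ is a root of x^4 - 918x^2 + 529. This polynomial is irreducible over Q: it has no rational root (each ±√218 ± √241 is irrational), and any factorization into two quadratics over Q would force √(52538) ∈ Q (pairing opposite roots) or √218, √241 ∈ Q (other pairings), all impossible. Hence [Q(γ):Q] = 4 = [Q(√218, √241):Q], so Q(γ) = Q(√218, √241).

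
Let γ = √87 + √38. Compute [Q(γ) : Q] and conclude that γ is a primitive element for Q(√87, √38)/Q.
[Q(γ) : Q] = 4 (equivalently, Q(γ) = Q(√87, √38))

Obviously Q(γ) ⊆ Q(√87, √38), and [Q(√87, √38):Q] = 4 (since 87, 38 are distinct squarefree integers > 1 with 3306 not a perfect square). To show equality we compute the minimal polynomial of γ. From γ = √87 + √38: γ^2 = 87 + 2√(3306) + 38 = 125 + 2√(3306), so γ^2 - 125 = 2√(3306); squaring, (γ^2 - 125)^2 = 4·3306, i.e. γ^4 - 250γ^2 + 15625 - 13224 = 0, i.e. γ^4 - 250γ^2 + 2401 = 0. So γ is a root of x^4 - 250x^2 + 2401. This polynomial is irreducible over Q: it has no rational root (each ±√87 ± √38 is irrational), and any factorization into two quadratics over Q would force √(3306) ∈ Q (pairing opposite roots) or √87, √38 ∈ Q (other pairings), all impossible. Hence [Q(γ):Q] = 4 = [Q(√87, √38):Q], so Q(γ) = Q(√87, √38).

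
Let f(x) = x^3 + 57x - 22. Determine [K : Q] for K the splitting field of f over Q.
[K : Q] = 6

By the rational root test, any rational root of the monic integer polynomial f(x) = x^3 + 57x - 22 must be an integer dividing the constant term -22, i.e. one of ±{1, 2, 11, 22}. Evaluating: f(1) = 36, f(-1) = -80, f(2) = 100, f(-2) = -144, f(11) = 1936, f(-11) = -1980, f(22) = 11880, f(-22) = -11924; none is 0, so f has no rational root and is therefore irreducible over Q (a cubic with no linear factor over a field is irreducible). For an irreducible cubic, the Galois group is A_3 or S_3 according as the discriminant disc(f) = -4a^3 - 27b^2 = -4·(57)^3 - 27·(-22)^2 = -753840 is or is not a square in Q. Here disc(f) = -753840 is not a perfect square in Q, so the Galois group of f over Q is not contained in A_3 and must be all of S_3. The splitting field has degree |S_3| = 6 over Q, so [K : Q] = 6.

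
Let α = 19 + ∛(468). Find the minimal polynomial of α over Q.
m_α(x) = x^3 - 57x^2 + 1083x - 7327

Set β = α - 19 = ∛(468), so β^3 = 468. Then (α - 19)^3 - 468 = 0, i.e. α is a root of g(x) = (x - 19)^3 - 468 = x^3 - 57x^2 + 1083x - 7327. Since g(x) = h(x - 19) where h(x) = x^3 - 468, and h is irreducible over Q (because 468 is not a perfect cube, so h has no rational root, and a monic cubic with no rational root is irreducible), g is also irreducible (irreducibility is preserved under the substitution x → x - 19). Hence m_α(x) = x^3 - 57x^2 + 1083x - 7327.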